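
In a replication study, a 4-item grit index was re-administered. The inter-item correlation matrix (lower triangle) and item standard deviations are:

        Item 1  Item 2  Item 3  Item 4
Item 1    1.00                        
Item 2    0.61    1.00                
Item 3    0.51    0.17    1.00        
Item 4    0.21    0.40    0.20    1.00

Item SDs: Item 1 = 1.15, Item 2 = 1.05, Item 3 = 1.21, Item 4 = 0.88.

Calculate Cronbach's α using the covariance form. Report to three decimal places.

α = 0.684

Σσ²ᵢ = 1.15² + 1.05² + 1.21² + 0.88² = 4.6635
Covariances σ_ij = r_ij · s_i · s_j:
  σ(Item 1,Item 2) = 0.61 × 1.15 × 1.05 = 0.7366
  σ(Item 1,Item 3) = 0.51 × 1.15 × 1.21 = 0.7097
  σ(Item 1,Item 4) = 0.21 × 1.15 × 0.88 = 0.2125
  σ(Item 2,Item 3) = 0.17 × 1.05 × 1.21 = 0.2160
  σ(Item 2,Item 4) = 0.40 × 1.05 × 0.88 = 0.3696
  σ(Item 3,Item 4) = 0.20 × 1.21 × 0.88 = 0.2130
σ²_T = Σσ²ᵢ + 2·Σσ_ij = 4.6635 + 2 × 2.4574 = 9.5783
α = (4/3)·(1 − 4.6635/9.5783) = 0.684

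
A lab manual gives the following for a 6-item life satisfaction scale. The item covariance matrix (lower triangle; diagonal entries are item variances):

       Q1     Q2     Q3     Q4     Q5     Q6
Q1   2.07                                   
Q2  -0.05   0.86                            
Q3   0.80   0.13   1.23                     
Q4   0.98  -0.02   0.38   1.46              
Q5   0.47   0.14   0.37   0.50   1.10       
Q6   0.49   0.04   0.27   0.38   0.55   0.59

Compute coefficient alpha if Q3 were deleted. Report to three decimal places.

Remaining items: Q1, Q2, Q4, Q5, Q6 (k = 5).
ΣVar(i) = 2.07 + 0.86 + 1.46 + 1.10 + 0.59 = 6.08
total variance = 6.08 + 2 × 3.48 = 13.04
α (item deleted) = (5/4)·(1 − 6.08/13.04) = 0.667

α = 0.667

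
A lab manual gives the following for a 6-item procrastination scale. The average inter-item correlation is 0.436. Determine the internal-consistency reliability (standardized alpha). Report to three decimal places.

standardized alpha = 0.823

Standardized α = k·r̄ / (1 + (k−1)·r̄) = 6 × 0.436 / (1 + 5 × 0.436)
  = 2.6160 / 3.1800 = 0.823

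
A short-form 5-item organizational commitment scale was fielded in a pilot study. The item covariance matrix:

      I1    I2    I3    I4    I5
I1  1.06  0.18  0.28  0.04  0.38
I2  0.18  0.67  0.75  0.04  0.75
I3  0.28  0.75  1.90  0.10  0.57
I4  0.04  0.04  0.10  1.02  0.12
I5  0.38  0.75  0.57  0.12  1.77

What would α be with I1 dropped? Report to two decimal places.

Remaining items: I2, I3, I4, I5 (k = 4).
sum of item variances = 0.67 + 1.90 + 1.02 + 1.77 = 5.36
σ²_total = 5.36 + 2 × 2.33 = 10.02
α (item deleted) = (4/3)·(1 − 5.36/10.02) = 0.62

α = 0.62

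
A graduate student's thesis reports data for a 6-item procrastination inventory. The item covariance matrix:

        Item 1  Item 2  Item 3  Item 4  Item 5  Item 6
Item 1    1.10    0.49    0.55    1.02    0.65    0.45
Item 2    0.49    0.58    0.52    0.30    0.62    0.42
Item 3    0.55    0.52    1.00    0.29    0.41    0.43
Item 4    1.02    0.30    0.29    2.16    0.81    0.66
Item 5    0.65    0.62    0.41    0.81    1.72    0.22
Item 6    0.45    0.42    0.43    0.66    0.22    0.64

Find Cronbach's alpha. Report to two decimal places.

ΣVar(i) = 1.10 + 0.58 + 1.00 + 2.16 + 1.72 + 0.64 = 7.20
Sum of off-diagonal covariances = 7.84
total variance = 7.20 + 2 × 7.84 = 22.88
α = (k/(k−1))·(1 − ΣVar(i)/total variance) = (6/5)·(1 − 7.20/22.88) = 0.82

Cronbach's alpha = 0.82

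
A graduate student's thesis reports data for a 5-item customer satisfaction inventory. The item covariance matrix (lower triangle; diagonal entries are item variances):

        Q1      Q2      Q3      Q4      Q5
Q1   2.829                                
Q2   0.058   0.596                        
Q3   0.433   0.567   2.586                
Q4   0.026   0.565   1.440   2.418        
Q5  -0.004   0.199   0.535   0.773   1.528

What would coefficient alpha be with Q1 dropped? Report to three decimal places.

Remaining items: Q2, Q3, Q4, Q5 (k = 4).
sum of item variances = 0.596 + 2.586 + 2.418 + 1.528 = 7.128
total variance = 7.128 + 2 × 4.079 = 15.286
α (item deleted) = (4/3)·(1 − 7.128/15.286) = 0.712

α = 0.712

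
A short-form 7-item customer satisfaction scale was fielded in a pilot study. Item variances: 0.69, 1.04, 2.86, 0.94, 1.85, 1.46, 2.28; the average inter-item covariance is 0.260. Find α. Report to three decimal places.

ΣVar(i) = 0.69 + 1.04 + 2.86 + 0.94 + 1.85 + 1.46 + 2.28 = 11.12
Sum of the 21 distinct covariances = 21 × 0.260 = 5.460
σ²_total = ΣVar(i) + 2·Σcov = 11.12 + 2 × 5.460 = 22.040
α = (7/6)·(1 − 11.12/22.040) = 0.578

α = 0.578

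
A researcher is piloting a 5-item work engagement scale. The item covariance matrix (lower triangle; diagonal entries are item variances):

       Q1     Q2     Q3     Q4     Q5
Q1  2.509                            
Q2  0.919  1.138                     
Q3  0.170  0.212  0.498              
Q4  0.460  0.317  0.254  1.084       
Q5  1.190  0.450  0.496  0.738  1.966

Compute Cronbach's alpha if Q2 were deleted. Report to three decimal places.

Remaining items: Q1, Q3, Q4, Q5 (k = 4).
Σσᵢ² = 2.509 + 0.498 + 1.084 + 1.966 = 6.057
σ²_total = 6.057 + 2 × 3.308 = 12.673
α (item deleted) = (4/3)·(1 − 6.057/12.673) = 0.696

Cronbach's alpha = 0.696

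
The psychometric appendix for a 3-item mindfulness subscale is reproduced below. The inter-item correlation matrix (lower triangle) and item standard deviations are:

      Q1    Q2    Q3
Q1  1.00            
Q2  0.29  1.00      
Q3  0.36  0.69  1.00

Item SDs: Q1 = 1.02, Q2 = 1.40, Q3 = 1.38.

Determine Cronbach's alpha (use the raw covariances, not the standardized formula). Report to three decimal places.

Σσ²ᵢ = 1.02² + 1.40² + 1.38² = 4.9048
Covariances σ_ij = r_ij · s_i · s_j:
  σ(Q1,Q2) = 0.29 × 1.02 × 1.40 = 0.4141
  σ(Q1,Q3) = 0.36 × 1.02 × 1.38 = 0.5067
  σ(Q2,Q3) = 0.69 × 1.40 × 1.38 = 1.3331
σ²_T = Σσ²ᵢ + 2·Σσ_ij = 4.9048 + 2 × 2.2539 = 9.4126
α = (3/2)·(1 − 4.9048/9.4126) = 0.718

α = 0.718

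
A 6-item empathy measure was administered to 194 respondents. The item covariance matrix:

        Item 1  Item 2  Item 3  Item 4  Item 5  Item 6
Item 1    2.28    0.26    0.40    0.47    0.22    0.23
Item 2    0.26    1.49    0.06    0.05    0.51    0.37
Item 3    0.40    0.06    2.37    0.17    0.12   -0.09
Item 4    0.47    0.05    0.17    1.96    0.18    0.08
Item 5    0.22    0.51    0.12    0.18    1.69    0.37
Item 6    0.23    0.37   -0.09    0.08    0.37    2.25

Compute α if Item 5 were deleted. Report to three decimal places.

Remaining items: Item 1, Item 2, Item 3, Item 4, Item 6 (k = 5).
sum of item variances = 2.28 + 1.49 + 2.37 + 1.96 + 2.25 = 10.35
σ²_total = 10.35 + 2 × 2.00 = 14.35
α (item deleted) = (5/4)·(1 − 10.35/14.35) = 0.348

α = 0.348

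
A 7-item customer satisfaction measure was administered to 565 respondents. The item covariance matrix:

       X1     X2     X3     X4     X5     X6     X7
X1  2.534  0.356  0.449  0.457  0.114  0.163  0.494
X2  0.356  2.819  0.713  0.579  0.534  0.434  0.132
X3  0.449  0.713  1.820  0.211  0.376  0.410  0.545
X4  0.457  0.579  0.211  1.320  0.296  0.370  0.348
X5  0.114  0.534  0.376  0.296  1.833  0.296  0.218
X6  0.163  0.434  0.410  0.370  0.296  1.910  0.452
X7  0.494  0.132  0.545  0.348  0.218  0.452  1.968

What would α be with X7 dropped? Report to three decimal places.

Remaining items: X1, X2, X3, X4, X5, X6 (k = 6).
sum of item variances = 2.534 + 2.819 + 1.820 + 1.320 + 1.833 + 1.910 = 12.236
σ²_T = 12.236 + 2 × 5.758 = 23.752
α (item deleted) = (6/5)·(1 − 12.236/23.752) = 0.582

α = 0.582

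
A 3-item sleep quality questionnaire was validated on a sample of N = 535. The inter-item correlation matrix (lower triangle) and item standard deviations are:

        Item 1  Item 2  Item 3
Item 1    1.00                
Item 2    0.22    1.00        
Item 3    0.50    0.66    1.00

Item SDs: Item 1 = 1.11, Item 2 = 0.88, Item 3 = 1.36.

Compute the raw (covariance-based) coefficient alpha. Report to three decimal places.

Σσ²ᵢ = 1.11² + 0.88² + 1.36² = 3.8561
Covariances σ_ij = r_ij · s_i · s_j:
  σ(Item 1,Item 2) = 0.22 × 1.11 × 0.88 = 0.2149
  σ(Item 1,Item 3) = 0.50 × 1.11 × 1.36 = 0.7548
  σ(Item 2,Item 3) = 0.66 × 0.88 × 1.36 = 0.7899
σ²_T = Σσ²ᵢ + 2·Σσ_ij = 3.8561 + 2 × 1.7596 = 7.3753
α = (3/2)·(1 − 3.8561/7.3753) = 0.716

α = 0.716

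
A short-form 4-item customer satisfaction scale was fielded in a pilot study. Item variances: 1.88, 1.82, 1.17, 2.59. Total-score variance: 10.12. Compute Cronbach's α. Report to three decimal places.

Cronbach's α = 0.350

Σσᵢ² = 1.88 + 1.82 + 1.17 + 2.59 = 7.46
α = (k/(k−1))·(1 − Σσᵢ²/σ²_T) = (4/3)·(1 − 7.46/10.12) = 0.350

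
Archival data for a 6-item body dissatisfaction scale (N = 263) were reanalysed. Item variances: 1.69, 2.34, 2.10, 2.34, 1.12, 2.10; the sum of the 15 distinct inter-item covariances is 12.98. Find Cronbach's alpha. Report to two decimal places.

Σσ²ᵢ = 1.69 + 2.34 + 2.10 + 2.34 + 1.12 + 2.10 = 11.69
Sum of distinct covariances = 12.98
σ²_total = Σσ²ᵢ + 2·Σcov = 11.69 + 2 × 12.98 = 37.65
α = (6/5)·(1 − 11.69/37.65) = 0.83

Cronbach's alpha = 0.83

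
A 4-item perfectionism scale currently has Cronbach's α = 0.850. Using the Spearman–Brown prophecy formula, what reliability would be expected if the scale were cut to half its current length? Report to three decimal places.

Length factor m = 1/2
α' = m·α / (1 − (1−m)·α)
   = 1/2 × 0.850 / (1 − (1 − 1/2) × 0.850)
   = 0.4250 / 0.5750 = 0.739

predicted reliability = 0.739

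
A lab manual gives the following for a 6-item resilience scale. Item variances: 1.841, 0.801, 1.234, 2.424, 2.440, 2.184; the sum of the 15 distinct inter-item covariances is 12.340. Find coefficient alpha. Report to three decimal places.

sum of item variances = 1.841 + 0.801 + 1.234 + 2.424 + 2.440 + 2.184 = 10.924
Sum of distinct covariances = 12.340
total variance = sum of item variances + 2·Σcov = 10.924 + 2 × 12.340 = 35.604
α = (6/5)·(1 − 10.924/35.604) = 0.832

α = 0.832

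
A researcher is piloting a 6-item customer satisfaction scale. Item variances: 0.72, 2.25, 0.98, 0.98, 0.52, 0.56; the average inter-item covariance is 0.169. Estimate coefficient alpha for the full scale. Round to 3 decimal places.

sum of item variances = 0.72 + 2.25 + 0.98 + 0.98 + 0.52 + 0.56 = 6.01
Sum of the 15 distinct covariances = 15 × 0.169 = 2.535
σ²_T = sum of item variances + 2·Σcov = 6.01 + 2 × 2.535 = 11.080
α = (6/5)·(1 − 6.01/11.080) = 0.549

coefficient alpha = 0.549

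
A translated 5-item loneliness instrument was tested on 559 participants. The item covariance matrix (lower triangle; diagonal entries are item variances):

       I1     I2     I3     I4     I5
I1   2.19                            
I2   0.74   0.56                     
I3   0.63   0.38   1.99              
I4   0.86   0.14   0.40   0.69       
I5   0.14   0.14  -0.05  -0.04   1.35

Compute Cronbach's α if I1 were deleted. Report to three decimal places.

Cronbach's α = 0.396

Remaining items: I2, I3, I4, I5 (k = 4).
Σσ²ᵢ = 0.56 + 1.99 + 0.69 + 1.35 = 4.59
Var(T) = 4.59 + 2 × 0.97 = 6.53
α (item deleted) = (4/3)·(1 − 4.59/6.53) = 0.396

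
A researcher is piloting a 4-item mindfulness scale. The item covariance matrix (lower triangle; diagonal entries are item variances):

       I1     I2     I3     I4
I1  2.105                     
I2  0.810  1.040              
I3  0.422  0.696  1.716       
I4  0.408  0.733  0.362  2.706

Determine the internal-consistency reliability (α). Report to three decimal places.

Σσ²ᵢ = 2.105 + 1.040 + 1.716 + 2.706 = 7.567
Sum of off-diagonal covariances = 3.431
Var(T) = 7.567 + 2 × 3.431 = 14.429
α = (k/(k−1))·(1 − Σσ²ᵢ/Var(T)) = (4/3)·(1 − 7.567/14.429) = 0.634

α = 0.634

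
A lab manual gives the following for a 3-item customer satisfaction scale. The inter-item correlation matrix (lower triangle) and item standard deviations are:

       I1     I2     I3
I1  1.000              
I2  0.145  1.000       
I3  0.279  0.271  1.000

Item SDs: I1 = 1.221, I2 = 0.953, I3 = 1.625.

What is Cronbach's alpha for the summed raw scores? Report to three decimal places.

Cronbach's alpha = 0.468

Σσ²ᵢ = 1.221² + 0.953² + 1.625² = 5.0397
Covariances σ_ij = r_ij · s_i · s_j:
  σ(I1,I2) = 0.145 × 1.221 × 0.953 = 0.1687
  σ(I1,I3) = 0.279 × 1.221 × 1.625 = 0.5536
  σ(I2,I3) = 0.271 × 0.953 × 1.625 = 0.4197
σ²_T = Σσ²ᵢ + 2·Σσ_ij = 5.0397 + 2 × 1.1420 = 7.3237
α = (3/2)·(1 − 5.0397/7.3237) = 0.468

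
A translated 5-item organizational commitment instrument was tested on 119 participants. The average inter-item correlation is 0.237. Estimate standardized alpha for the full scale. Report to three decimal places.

standardized alpha = 0.608

Standardized α = k·r̄ / (1 + (k−1)·r̄) = 5 × 0.237 / (1 + 4 × 0.237)
  = 1.1850 / 1.9480 = 0.608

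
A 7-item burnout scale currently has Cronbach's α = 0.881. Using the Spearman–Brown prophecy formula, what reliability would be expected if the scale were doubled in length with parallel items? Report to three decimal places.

Length factor m = 2
α' = m·α / (1 + (m−1)·α)
   = 2 × 0.881 / (1 + (2 − 1) × 0.881)
   = 1.7620 / 1.8810 = 0.937

predicted reliability = 0.937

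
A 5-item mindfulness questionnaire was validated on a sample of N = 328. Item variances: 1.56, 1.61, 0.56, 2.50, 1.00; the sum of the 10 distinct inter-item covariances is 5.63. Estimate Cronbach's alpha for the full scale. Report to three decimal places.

α = 0.761

Σσᵢ² = 1.56 + 1.61 + 0.56 + 2.50 + 1.00 = 7.23
Sum of distinct covariances = 5.63
Var(T) = Σσᵢ² + 2·Σcov = 7.23 + 2 × 5.63 = 18.49
α = (5/4)·(1 − 7.23/18.49) = 0.761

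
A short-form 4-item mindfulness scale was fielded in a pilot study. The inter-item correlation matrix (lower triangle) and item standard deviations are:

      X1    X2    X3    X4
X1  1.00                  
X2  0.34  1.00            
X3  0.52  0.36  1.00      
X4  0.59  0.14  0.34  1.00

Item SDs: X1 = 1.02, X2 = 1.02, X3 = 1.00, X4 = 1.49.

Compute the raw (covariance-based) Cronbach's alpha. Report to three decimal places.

α = 0.693

Σσ²ᵢ = 1.02² + 1.02² + 1.00² + 1.49² = 5.3009
Covariances σ_ij = r_ij · s_i · s_j:
  σ(X1,X2) = 0.34 × 1.02 × 1.02 = 0.3537
  σ(X1,X3) = 0.52 × 1.02 × 1.00 = 0.5304
  σ(X1,X4) = 0.59 × 1.02 × 1.49 = 0.8967
  σ(X2,X3) = 0.36 × 1.02 × 1.00 = 0.3672
  σ(X2,X4) = 0.14 × 1.02 × 1.49 = 0.2128
  σ(X3,X4) = 0.34 × 1.00 × 1.49 = 0.5066
σ²_T = Σσ²ᵢ + 2·Σσ_ij = 5.3009 + 2 × 2.8674 = 11.0357
α = (4/3)·(1 − 5.3009/11.0357) = 0.693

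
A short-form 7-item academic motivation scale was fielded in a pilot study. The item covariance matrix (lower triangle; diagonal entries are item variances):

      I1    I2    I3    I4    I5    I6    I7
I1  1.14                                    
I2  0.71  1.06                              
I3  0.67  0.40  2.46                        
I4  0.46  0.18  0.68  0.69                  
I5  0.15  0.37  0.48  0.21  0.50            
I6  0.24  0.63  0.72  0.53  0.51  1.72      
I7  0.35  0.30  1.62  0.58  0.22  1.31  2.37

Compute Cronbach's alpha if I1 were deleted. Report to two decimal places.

Remaining items: I2, I3, I4, I5, I6, I7 (k = 6).
ΣVar(i) = 1.06 + 2.46 + 0.69 + 0.50 + 1.72 + 2.37 = 8.80
Var(T) = 8.80 + 2 × 8.74 = 26.28
α (item deleted) = (6/5)·(1 − 8.80/26.28) = 0.80

α = 0.80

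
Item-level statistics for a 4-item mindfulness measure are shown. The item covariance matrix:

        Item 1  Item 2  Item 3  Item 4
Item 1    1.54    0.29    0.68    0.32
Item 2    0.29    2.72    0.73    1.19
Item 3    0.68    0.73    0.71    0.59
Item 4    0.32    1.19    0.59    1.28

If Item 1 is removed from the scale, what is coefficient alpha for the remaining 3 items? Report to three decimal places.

Remaining items: Item 2, Item 3, Item 4 (k = 3).
sum of item variances = 2.72 + 0.71 + 1.28 = 4.71
Var(T) = 4.71 + 2 × 2.51 = 9.73
α (item deleted) = (3/2)·(1 − 4.71/9.73) = 0.774

coefficient alpha = 0.774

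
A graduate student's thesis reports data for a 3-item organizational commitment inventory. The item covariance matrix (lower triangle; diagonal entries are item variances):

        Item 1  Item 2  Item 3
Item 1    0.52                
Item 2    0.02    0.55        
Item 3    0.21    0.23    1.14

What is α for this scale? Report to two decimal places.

α = 0.44

ΣVar(i) = 0.52 + 0.55 + 1.14 = 2.21
Sum of the distinct covariances = 0.46
σ²_total = 2.21 + 2 × 0.46 = 3.13
α = (k/(k−1))·(1 − ΣVar(i)/σ²_total) = (3/2)·(1 − 2.21/3.13) = 0.44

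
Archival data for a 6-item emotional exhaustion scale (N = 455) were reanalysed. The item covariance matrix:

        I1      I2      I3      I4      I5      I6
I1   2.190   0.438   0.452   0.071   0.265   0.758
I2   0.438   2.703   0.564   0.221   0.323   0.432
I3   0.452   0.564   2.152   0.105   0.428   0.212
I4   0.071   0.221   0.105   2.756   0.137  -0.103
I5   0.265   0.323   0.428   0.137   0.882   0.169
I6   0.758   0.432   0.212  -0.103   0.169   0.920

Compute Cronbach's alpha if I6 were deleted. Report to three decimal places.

Remaining items: I1, I2, I3, I4, I5 (k = 5).
ΣVar(i) = 2.190 + 2.703 + 2.152 + 2.756 + 0.882 = 10.683
σ²_T = 10.683 + 2 × 3.004 = 16.691
α (item deleted) = (5/4)·(1 − 10.683/16.691) = 0.450

Cronbach's alpha = 0.450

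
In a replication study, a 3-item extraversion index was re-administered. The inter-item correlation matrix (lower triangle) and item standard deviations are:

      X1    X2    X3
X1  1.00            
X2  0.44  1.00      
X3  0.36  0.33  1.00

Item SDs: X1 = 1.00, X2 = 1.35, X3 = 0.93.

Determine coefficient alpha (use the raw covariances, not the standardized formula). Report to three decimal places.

Σσ²ᵢ = 1.00² + 1.35² + 0.93² = 3.6874
Covariances σ_ij = r_ij · s_i · s_j:
  σ(X1,X2) = 0.44 × 1.00 × 1.35 = 0.5940
  σ(X1,X3) = 0.36 × 1.00 × 0.93 = 0.3348
  σ(X2,X3) = 0.33 × 1.35 × 0.93 = 0.4143
σ²_T = Σσ²ᵢ + 2·Σσ_ij = 3.6874 + 2 × 1.3431 = 6.3736
α = (3/2)·(1 − 3.6874/6.3736) = 0.632

α = 0.632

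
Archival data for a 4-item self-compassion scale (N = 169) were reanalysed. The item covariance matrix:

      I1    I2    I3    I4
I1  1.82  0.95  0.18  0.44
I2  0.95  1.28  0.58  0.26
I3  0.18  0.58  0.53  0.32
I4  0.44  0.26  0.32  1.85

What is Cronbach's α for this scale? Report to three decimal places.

sum of item variances = 1.82 + 1.28 + 0.53 + 1.85 = 5.48
Sum of off-diagonal covariances = 2.73
σ²_total = 5.48 + 2 × 2.73 = 10.94
α = (k/(k−1))·(1 − sum of item variances/σ²_total) = (4/3)·(1 − 5.48/10.94) = 0.665

α = 0.665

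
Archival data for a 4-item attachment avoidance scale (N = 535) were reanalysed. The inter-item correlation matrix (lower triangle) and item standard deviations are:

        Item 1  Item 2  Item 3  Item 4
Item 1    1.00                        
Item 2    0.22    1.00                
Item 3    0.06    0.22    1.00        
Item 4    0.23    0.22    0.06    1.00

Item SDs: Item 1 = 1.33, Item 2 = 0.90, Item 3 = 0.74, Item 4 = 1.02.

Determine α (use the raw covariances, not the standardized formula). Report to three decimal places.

α = 0.441

Σσ²ᵢ = 1.33² + 0.90² + 0.74² + 1.02² = 4.1669
Covariances σ_ij = r_ij · s_i · s_j:
  σ(Item 1,Item 2) = 0.22 × 1.33 × 0.90 = 0.2633
  σ(Item 1,Item 3) = 0.06 × 1.33 × 0.74 = 0.0591
  σ(Item 1,Item 4) = 0.23 × 1.33 × 1.02 = 0.3120
  σ(Item 2,Item 3) = 0.22 × 0.90 × 0.74 = 0.1465
  σ(Item 2,Item 4) = 0.22 × 0.90 × 1.02 = 0.2020
  σ(Item 3,Item 4) = 0.06 × 0.74 × 1.02 = 0.0453
σ²_T = Σσ²ᵢ + 2·Σσ_ij = 4.1669 + 2 × 1.0282 = 6.2233
α = (4/3)·(1 − 4.1669/6.2233) = 0.441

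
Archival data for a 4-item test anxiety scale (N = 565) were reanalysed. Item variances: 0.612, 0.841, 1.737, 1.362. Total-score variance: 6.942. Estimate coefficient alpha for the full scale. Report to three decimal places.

Σσᵢ² = 0.612 + 0.841 + 1.737 + 1.362 = 4.552
α = (k/(k−1))·(1 − Σσᵢ²/σ²_total) = (4/3)·(1 − 4.552/6.942) = 0.459

coefficient alpha = 0.459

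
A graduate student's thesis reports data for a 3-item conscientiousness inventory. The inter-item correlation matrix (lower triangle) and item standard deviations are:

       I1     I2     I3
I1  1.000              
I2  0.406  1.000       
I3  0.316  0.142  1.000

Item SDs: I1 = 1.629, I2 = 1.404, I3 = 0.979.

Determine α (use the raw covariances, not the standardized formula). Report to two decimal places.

Σσ²ᵢ = 1.629² + 1.404² + 0.979² = 5.5833
Covariances σ_ij = r_ij · s_i · s_j:
  σ(I1,I2) = 0.406 × 1.629 × 1.404 = 0.9286
  σ(I1,I3) = 0.316 × 1.629 × 0.979 = 0.5040
  σ(I2,I3) = 0.142 × 1.404 × 0.979 = 0.1952
σ²_T = Σσ²ᵢ + 2·Σσ_ij = 5.5833 + 2 × 1.6278 = 8.8389
α = (3/2)·(1 − 5.5833/8.8389) = 0.55

α = 0.55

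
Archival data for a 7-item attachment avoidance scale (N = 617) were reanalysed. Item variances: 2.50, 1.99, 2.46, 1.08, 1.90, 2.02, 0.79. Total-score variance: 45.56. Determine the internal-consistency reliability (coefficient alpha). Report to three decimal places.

α = 0.840

Σσᵢ² = 2.50 + 1.99 + 2.46 + 1.08 + 1.90 + 2.02 + 0.79 = 12.74
α = (k/(k−1))·(1 − Σσᵢ²/σ²_total) = (7/6)·(1 − 12.74/45.56) = 0.840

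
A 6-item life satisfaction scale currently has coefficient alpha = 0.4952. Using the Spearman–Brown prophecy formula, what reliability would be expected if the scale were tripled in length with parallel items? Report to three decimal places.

predicted reliability = 0.746

Length factor m = 3
α' = m·α / (1 + (m−1)·α)
   = 3 × 0.4952 / (1 + (3 − 1) × 0.4952)
   = 1.4856 / 1.9904 = 0.746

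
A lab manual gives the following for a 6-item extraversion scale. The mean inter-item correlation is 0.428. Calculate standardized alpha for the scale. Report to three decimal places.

α = 0.818

Standardized α = k·r̄ / (1 + (k−1)·r̄) = 6 × 0.428 / (1 + 5 × 0.428)
  = 2.5680 / 3.1400 = 0.818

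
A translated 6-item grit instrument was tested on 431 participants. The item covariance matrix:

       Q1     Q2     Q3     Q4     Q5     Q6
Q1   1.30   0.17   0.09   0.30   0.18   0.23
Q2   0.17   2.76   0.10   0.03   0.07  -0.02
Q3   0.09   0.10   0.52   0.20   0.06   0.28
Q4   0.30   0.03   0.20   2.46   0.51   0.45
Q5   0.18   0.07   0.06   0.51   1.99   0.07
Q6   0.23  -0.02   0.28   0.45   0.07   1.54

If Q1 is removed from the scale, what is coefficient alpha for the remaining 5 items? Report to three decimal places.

coefficient alpha = 0.343

Remaining items: Q2, Q3, Q4, Q5, Q6 (k = 5).
Σσ²ᵢ = 2.76 + 0.52 + 2.46 + 1.99 + 1.54 = 9.27
Var(T) = 9.27 + 2 × 1.75 = 12.77
α (item deleted) = (5/4)·(1 − 9.27/12.77) = 0.343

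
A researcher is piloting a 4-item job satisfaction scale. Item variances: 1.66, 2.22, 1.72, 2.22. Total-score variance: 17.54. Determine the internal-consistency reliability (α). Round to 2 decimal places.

Σσ²ᵢ = 1.66 + 2.22 + 1.72 + 2.22 = 7.82
α = (k/(k−1))·(1 − Σσ²ᵢ/Var(T)) = (4/3)·(1 − 7.82/17.54) = 0.74

α = 0.74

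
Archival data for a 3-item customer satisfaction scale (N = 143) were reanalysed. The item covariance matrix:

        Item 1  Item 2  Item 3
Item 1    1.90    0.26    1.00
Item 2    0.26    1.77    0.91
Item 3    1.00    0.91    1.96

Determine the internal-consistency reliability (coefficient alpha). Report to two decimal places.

sum of item variances = 1.90 + 1.77 + 1.96 = 5.63
Σ_{i<j} σ_ij = 2.17
Var(T) = 5.63 + 2 × 2.17 = 9.97
α = (k/(k−1))·(1 − sum of item variances/Var(T)) = (3/2)·(1 − 5.63/9.97) = 0.65

α = 0.65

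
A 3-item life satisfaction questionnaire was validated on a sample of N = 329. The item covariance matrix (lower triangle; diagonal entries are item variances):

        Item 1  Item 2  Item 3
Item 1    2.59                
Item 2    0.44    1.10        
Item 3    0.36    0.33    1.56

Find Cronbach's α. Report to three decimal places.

sum of item variances = 2.59 + 1.10 + 1.56 = 5.25
Sum of off-diagonal covariances = 1.13
total variance = 5.25 + 2 × 1.13 = 7.51
α = (k/(k−1))·(1 − sum of item variances/total variance) = (3/2)·(1 − 5.25/7.51) = 0.451

α = 0.451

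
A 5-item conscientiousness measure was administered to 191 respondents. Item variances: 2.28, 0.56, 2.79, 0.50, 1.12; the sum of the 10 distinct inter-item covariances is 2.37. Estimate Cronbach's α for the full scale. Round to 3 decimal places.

α = 0.494

Σσᵢ² = 2.28 + 0.56 + 2.79 + 0.50 + 1.12 = 7.25
Sum of distinct covariances = 2.37
Var(T) = Σσᵢ² + 2·Σcov = 7.25 + 2 × 2.37 = 11.99
α = (5/4)·(1 − 7.25/11.99) = 0.494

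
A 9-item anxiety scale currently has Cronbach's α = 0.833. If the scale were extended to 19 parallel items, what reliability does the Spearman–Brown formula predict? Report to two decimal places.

Length factor m = 19/9 = 2.1111
α' = m·α / (1 + (m−1)·α)
   = 19/9 × 0.833 / (1 + (19/9 − 1) × 0.833)
   = 1.7586 / 1.9256 = 0.91

predicted reliability = 0.91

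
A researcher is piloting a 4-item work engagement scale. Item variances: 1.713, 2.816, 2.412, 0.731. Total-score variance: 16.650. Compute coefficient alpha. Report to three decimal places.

coefficient alpha = 0.719

sum of item variances = 1.713 + 2.816 + 2.412 + 0.731 = 7.672
α = (k/(k−1))·(1 − sum of item variances/σ²_T) = (4/3)·(1 − 7.672/16.650) = 0.719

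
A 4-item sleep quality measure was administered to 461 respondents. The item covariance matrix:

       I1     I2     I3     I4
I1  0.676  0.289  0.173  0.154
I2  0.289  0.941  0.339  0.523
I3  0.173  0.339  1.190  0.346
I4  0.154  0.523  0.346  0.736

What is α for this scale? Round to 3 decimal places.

α = 0.676

sum of item variances = 0.676 + 0.941 + 1.190 + 0.736 = 3.543
Sum of off-diagonal covariances = 1.824
Var(T) = 3.543 + 2 × 1.824 = 7.191
α = (k/(k−1))·(1 − sum of item variances/Var(T)) = (4/3)·(1 − 3.543/7.191) = 0.676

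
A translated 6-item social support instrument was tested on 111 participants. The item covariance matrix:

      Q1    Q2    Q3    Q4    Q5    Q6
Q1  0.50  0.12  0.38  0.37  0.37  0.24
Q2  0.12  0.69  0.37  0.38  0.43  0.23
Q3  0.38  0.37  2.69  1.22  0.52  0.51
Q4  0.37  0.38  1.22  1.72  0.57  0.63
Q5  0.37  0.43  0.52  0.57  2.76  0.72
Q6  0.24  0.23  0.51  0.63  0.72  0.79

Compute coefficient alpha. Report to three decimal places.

Σσ²ᵢ = 0.50 + 0.69 + 2.69 + 1.72 + 2.76 + 0.79 = 9.15
Σ_{i<j} σ_ij = 7.06
σ²_total = 9.15 + 2 × 7.06 = 23.27
α = (k/(k−1))·(1 − Σσ²ᵢ/σ²_total) = (6/5)·(1 − 9.15/23.27) = 0.728

coefficient alpha = 0.728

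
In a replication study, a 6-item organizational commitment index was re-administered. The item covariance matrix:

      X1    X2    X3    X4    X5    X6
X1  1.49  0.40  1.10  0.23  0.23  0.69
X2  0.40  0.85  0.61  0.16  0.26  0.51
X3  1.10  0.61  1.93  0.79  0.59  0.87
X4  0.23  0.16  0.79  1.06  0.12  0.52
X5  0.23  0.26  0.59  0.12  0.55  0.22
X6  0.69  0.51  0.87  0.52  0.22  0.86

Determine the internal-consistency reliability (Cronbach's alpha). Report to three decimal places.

sum of item variances = 1.49 + 0.85 + 1.93 + 1.06 + 0.55 + 0.86 = 6.74
Σ_{i<j} σ_ij = 7.30
total variance = 6.74 + 2 × 7.30 = 21.34
α = (k/(k−1))·(1 − sum of item variances/total variance) = (6/5)·(1 − 6.74/21.34) = 0.821

α = 0.821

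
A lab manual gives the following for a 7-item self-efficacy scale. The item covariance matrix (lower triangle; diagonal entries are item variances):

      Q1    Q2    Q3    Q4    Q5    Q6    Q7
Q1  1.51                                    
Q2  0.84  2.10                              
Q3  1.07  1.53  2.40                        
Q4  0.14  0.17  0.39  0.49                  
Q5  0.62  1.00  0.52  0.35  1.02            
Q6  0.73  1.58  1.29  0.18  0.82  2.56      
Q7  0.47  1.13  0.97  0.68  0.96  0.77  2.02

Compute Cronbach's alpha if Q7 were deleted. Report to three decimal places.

Remaining items: Q1, Q2, Q3, Q4, Q5, Q6 (k = 6).
ΣVar(i) = 1.51 + 2.10 + 2.40 + 0.49 + 1.02 + 2.56 = 10.08
σ²_total = 10.08 + 2 × 11.23 = 32.54
α (item deleted) = (6/5)·(1 − 10.08/32.54) = 0.828

Cronbach's alpha = 0.828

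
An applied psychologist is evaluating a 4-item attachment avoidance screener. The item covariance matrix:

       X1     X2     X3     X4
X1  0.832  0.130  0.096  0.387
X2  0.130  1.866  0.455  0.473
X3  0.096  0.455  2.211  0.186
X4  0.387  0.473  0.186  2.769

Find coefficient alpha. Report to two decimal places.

α = 0.41

Σσᵢ² = 0.832 + 1.866 + 2.211 + 2.769 = 7.678
Sum of the distinct covariances = 1.727
Var(T) = 7.678 + 2 × 1.727 = 11.132
α = (k/(k−1))·(1 − Σσᵢ²/Var(T)) = (4/3)·(1 − 7.678/11.132) = 0.41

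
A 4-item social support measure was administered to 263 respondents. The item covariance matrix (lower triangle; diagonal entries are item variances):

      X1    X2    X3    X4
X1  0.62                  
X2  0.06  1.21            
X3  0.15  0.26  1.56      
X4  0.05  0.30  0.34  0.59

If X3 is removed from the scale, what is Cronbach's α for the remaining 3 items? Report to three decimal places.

α = 0.380

Remaining items: X1, X2, X4 (k = 3).
ΣVar(i) = 0.62 + 1.21 + 0.59 = 2.42
σ²_total = 2.42 + 2 × 0.41 = 3.24
α (item deleted) = (3/2)·(1 − 2.42/3.24) = 0.380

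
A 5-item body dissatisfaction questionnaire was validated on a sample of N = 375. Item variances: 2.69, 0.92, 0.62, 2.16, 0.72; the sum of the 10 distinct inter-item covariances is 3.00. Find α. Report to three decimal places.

α = 0.572

ΣVar(i) = 2.69 + 0.92 + 0.62 + 2.16 + 0.72 = 7.11
Sum of distinct covariances = 3.00
σ²_total = ΣVar(i) + 2·Σcov = 7.11 + 2 × 3.00 = 13.11
α = (5/4)·(1 − 7.11/13.11) = 0.572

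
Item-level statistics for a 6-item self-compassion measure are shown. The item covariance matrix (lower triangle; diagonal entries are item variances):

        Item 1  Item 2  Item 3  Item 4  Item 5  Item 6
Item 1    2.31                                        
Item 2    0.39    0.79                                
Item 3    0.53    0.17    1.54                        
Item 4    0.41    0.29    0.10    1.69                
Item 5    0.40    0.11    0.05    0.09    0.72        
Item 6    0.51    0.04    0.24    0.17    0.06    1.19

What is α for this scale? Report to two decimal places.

α = 0.56

ΣVar(i) = 2.31 + 0.79 + 1.54 + 1.69 + 0.72 + 1.19 = 8.24
Sum of the distinct covariances = 3.56
Var(T) = 8.24 + 2 × 3.56 = 15.36
α = (k/(k−1))·(1 − ΣVar(i)/Var(T)) = (6/5)·(1 − 8.24/15.36) = 0.56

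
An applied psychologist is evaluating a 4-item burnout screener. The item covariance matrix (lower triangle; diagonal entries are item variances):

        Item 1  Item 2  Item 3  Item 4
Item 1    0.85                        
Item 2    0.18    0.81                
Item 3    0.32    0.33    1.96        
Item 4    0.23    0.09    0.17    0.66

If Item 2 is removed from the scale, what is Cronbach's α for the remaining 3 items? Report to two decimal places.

Remaining items: Item 1, Item 3, Item 4 (k = 3).
Σσ²ᵢ = 0.85 + 1.96 + 0.66 = 3.47
Var(T) = 3.47 + 2 × 0.72 = 4.91
α (item deleted) = (3/2)·(1 − 3.47/4.91) = 0.44

Cronbach's α = 0.44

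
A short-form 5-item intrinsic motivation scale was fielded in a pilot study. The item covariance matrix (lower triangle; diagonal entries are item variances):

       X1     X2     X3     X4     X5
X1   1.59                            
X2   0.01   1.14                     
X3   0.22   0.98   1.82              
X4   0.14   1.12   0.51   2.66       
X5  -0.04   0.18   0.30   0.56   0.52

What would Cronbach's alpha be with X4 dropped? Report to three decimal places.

Remaining items: X1, X2, X3, X5 (k = 4).
ΣVar(i) = 1.59 + 1.14 + 1.82 + 0.52 = 5.07
total variance = 5.07 + 2 × 1.65 = 8.37
α (item deleted) = (4/3)·(1 − 5.07/8.37) = 0.526

Cronbach's alpha = 0.526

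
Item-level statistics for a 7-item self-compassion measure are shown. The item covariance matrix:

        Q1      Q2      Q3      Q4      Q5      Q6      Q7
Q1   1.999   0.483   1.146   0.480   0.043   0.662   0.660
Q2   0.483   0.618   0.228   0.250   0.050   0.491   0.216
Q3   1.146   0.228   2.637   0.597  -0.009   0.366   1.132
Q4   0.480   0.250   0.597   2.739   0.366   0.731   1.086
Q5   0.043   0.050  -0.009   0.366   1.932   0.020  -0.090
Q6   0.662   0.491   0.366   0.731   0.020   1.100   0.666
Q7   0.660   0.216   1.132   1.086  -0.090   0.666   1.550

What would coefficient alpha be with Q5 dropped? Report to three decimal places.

α = 0.760

Remaining items: Q1, Q2, Q3, Q4, Q6, Q7 (k = 6).
sum of item variances = 1.999 + 0.618 + 2.637 + 2.739 + 1.100 + 1.550 = 10.643
Var(T) = 10.643 + 2 × 9.194 = 29.031
α (item deleted) = (6/5)·(1 − 10.643/29.031) = 0.760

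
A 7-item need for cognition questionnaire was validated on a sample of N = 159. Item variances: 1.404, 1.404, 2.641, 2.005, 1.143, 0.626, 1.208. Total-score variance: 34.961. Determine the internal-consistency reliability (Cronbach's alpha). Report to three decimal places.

sum of item variances = 1.404 + 1.404 + 2.641 + 2.005 + 1.143 + 0.626 + 1.208 = 10.431
α = (k/(k−1))·(1 − sum of item variances/σ²_T) = (7/6)·(1 − 10.431/34.961) = 0.819

Cronbach's alpha = 0.819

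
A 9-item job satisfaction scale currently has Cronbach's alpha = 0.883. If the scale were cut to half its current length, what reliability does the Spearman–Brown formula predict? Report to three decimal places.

Length factor m = 1/2
α' = m·α / (1 − (1−m)·α)
   = 1/2 × 0.883 / (1 − (1 − 1/2) × 0.883)
   = 0.4415 / 0.5585 = 0.791

predicted reliability = 0.791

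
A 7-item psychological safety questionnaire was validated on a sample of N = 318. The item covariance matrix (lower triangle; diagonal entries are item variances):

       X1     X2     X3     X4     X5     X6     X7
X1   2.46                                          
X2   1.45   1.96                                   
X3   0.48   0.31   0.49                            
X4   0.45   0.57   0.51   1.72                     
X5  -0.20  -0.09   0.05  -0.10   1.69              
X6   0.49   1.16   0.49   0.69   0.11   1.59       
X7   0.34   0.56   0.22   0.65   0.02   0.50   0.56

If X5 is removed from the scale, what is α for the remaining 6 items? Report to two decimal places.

α = 0.80

Remaining items: X1, X2, X3, X4, X6, X7 (k = 6).
sum of item variances = 2.46 + 1.96 + 0.49 + 1.72 + 1.59 + 0.56 = 8.78
total variance = 8.78 + 2 × 8.87 = 26.52
α (item deleted) = (6/5)·(1 − 8.78/26.52) = 0.80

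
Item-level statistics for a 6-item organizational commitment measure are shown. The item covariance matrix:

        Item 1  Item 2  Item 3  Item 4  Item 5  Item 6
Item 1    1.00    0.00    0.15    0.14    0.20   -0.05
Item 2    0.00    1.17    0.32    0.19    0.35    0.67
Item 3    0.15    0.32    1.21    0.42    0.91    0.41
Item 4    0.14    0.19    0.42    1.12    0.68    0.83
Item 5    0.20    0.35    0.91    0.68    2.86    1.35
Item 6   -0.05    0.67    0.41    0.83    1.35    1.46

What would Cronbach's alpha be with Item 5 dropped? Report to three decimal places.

Remaining items: Item 1, Item 2, Item 3, Item 4, Item 6 (k = 5).
Σσᵢ² = 1.00 + 1.17 + 1.21 + 1.12 + 1.46 = 5.96
σ²_T = 5.96 + 2 × 3.08 = 12.12
α (item deleted) = (5/4)·(1 − 5.96/12.12) = 0.635

Cronbach's alpha = 0.635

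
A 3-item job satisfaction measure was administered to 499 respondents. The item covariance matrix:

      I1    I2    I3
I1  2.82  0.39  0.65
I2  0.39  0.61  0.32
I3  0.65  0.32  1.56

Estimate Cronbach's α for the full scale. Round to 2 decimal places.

Cronbach's α = 0.53

Σσ²ᵢ = 2.82 + 0.61 + 1.56 = 4.99
Σ_{i<j} σ_ij = 1.36
σ²_T = 4.99 + 2 × 1.36 = 7.71
α = (k/(k−1))·(1 − Σσ²ᵢ/σ²_T) = (3/2)·(1 − 4.99/7.71) = 0.53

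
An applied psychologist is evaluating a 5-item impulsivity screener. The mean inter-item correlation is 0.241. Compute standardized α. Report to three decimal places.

α = 0.614

Standardized α = k·r̄ / (1 + (k−1)·r̄) = 5 × 0.241 / (1 + 4 × 0.241)
  = 1.2050 / 1.9640 = 0.614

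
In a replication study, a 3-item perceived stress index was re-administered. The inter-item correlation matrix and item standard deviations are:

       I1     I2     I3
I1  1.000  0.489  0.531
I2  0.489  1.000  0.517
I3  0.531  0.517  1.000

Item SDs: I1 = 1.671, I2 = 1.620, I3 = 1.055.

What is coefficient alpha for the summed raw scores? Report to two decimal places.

coefficient alpha = 0.74

Σσ²ᵢ = 1.671² + 1.620² + 1.055² = 6.5297
Covariances σ_ij = r_ij · s_i · s_j:
  σ(I1,I2) = 0.489 × 1.671 × 1.620 = 1.3237
  σ(I1,I3) = 0.531 × 1.671 × 1.055 = 0.9361
  σ(I2,I3) = 0.517 × 1.620 × 1.055 = 0.8836
σ²_T = Σσ²ᵢ + 2·Σσ_ij = 6.5297 + 2 × 3.1434 = 12.8165
α = (3/2)·(1 − 6.5297/12.8165) = 0.74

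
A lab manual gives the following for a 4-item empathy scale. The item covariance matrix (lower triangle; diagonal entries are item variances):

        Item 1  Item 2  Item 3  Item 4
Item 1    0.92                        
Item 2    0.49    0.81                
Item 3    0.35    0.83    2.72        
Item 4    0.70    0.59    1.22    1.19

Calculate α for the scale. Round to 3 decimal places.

α = 0.796

sum of item variances = 0.92 + 0.81 + 2.72 + 1.19 = 5.64
Sum of the distinct covariances = 4.18
σ²_total = 5.64 + 2 × 4.18 = 14.00
α = (k/(k−1))·(1 − sum of item variances/σ²_total) = (4/3)·(1 − 5.64/14.00) = 0.796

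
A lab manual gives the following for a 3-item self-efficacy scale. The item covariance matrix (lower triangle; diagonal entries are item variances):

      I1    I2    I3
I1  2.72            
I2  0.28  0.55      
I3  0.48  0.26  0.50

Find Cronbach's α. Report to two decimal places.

Σσ²ᵢ = 2.72 + 0.55 + 0.50 = 3.77
Σ_{i<j} σ_ij = 1.02
total variance = 3.77 + 2 × 1.02 = 5.81
α = (k/(k−1))·(1 − Σσ²ᵢ/total variance) = (3/2)·(1 − 3.77/5.81) = 0.53

Cronbach's α = 0.53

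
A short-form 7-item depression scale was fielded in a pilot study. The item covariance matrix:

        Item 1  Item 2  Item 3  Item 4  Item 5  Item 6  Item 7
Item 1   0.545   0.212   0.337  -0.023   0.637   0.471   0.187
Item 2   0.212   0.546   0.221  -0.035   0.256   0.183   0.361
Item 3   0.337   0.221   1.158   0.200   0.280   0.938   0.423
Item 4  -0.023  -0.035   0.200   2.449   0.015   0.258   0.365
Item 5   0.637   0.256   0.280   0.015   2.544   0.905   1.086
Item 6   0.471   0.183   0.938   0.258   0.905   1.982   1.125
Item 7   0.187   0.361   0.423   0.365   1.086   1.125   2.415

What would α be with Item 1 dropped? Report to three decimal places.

α = 0.651

Remaining items: Item 2, Item 3, Item 4, Item 5, Item 6, Item 7 (k = 6).
Σσ²ᵢ = 0.546 + 1.158 + 2.449 + 2.544 + 1.982 + 2.415 = 11.094
σ²_T = 11.094 + 2 × 6.581 = 24.256
α (item deleted) = (6/5)·(1 − 11.094/24.256) = 0.651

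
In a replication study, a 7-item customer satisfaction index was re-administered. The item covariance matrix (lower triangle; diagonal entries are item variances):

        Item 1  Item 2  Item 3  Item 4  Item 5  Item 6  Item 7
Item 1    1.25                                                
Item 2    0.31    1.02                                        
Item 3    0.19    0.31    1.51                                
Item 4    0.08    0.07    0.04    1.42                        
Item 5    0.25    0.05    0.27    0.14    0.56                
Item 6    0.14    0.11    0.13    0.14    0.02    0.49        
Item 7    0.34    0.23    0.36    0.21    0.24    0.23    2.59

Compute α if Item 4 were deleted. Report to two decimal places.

Remaining items: Item 1, Item 2, Item 3, Item 5, Item 6, Item 7 (k = 6).
Σσᵢ² = 1.25 + 1.02 + 1.51 + 0.56 + 0.49 + 2.59 = 7.42
total variance = 7.42 + 2 × 3.18 = 13.78
α (item deleted) = (6/5)·(1 − 7.42/13.78) = 0.55

α = 0.55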